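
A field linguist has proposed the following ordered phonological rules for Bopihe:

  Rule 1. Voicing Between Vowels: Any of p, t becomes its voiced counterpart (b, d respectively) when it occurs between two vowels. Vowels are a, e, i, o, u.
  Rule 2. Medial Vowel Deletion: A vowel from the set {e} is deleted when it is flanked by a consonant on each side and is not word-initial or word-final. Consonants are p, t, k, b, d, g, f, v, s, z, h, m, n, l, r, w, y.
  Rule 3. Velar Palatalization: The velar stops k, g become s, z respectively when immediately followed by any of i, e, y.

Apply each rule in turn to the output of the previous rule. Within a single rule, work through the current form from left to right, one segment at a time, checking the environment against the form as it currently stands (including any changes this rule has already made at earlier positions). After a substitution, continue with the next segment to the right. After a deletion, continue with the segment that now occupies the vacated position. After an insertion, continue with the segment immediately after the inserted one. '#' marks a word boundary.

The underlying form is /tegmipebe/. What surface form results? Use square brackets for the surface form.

Rule 1 Voicing Between Vowels: [tegmipebe] → [tegmibebe]
Rule 2 Medial Vowel Deletion: [tegmibebe] → [tgmibbe]
Rule 3 Velar Palatalization: no change — [tgmibbe]

[tgmibbe]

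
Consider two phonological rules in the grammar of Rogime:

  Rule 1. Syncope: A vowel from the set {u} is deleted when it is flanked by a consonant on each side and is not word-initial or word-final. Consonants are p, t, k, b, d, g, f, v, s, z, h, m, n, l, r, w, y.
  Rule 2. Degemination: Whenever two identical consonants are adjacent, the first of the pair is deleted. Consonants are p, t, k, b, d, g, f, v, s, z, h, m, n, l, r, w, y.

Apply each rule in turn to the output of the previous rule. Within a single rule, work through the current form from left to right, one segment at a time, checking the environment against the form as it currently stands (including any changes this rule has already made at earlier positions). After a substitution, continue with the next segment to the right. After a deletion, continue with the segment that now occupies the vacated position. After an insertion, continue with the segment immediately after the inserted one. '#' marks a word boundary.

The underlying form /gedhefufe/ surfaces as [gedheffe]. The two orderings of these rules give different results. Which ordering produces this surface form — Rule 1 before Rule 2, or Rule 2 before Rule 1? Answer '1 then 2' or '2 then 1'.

Order 1 then 2:
  1 Syncope: [gedhefufe] → [gedheffe]
  2 Degemination: [gedheffe] → [gedhefe]
  result: [gedhefe]
Order 2 then 1:
  2 Degemination: no change — [gedhefufe]
  1 Syncope: [gedhefufe] → [gedheffe]
  result: [gedheffe]

2 then 1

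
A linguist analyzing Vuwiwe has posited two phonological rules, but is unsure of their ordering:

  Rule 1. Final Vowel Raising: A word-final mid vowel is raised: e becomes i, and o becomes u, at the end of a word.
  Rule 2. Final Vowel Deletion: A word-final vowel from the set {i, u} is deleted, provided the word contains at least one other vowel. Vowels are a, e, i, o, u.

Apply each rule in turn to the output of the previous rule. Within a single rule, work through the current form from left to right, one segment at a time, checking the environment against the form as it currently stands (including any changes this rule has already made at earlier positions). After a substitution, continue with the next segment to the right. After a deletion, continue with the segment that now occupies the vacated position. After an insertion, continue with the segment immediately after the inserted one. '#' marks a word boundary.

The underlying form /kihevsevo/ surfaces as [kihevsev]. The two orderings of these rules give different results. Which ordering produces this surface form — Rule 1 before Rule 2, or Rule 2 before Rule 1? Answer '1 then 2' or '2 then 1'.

1 then 2

Order 1 then 2:
  1 Final Vowel Raising: [kihevsevo] → [kihevsevu]
  2 Final Vowel Deletion: [kihevsevu] → [kihevsev]
  result: [kihevsev]
Order 2 then 1:
  2 Final Vowel Deletion: no change — [kihevsevo]
  1 Final Vowel Raising: [kihevsevo] → [kihevsevu]
  result: [kihevsevu]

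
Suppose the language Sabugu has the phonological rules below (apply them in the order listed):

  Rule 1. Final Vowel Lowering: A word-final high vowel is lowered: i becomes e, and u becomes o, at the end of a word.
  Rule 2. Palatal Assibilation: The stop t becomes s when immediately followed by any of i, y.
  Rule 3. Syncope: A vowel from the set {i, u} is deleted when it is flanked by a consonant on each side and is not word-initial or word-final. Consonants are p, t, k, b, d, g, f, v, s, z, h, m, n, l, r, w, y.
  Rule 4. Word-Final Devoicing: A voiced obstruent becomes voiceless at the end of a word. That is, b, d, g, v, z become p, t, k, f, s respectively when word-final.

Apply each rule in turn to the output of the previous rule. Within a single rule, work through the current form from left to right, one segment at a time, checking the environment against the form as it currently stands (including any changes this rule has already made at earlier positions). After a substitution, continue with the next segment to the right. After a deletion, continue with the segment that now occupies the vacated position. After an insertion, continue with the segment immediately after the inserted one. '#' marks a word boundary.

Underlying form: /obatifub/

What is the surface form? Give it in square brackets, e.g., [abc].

[obasfp]

Rule 1 Final Vowel Lowering: no change — [obatifub]
Rule 2 Palatal Assibilation: [obatifub] → [obasifub]
Rule 3 Syncope: [obasifub] → [obasfb]
Rule 4 Word-Final Devoicing: [obasfb] → [obasfp]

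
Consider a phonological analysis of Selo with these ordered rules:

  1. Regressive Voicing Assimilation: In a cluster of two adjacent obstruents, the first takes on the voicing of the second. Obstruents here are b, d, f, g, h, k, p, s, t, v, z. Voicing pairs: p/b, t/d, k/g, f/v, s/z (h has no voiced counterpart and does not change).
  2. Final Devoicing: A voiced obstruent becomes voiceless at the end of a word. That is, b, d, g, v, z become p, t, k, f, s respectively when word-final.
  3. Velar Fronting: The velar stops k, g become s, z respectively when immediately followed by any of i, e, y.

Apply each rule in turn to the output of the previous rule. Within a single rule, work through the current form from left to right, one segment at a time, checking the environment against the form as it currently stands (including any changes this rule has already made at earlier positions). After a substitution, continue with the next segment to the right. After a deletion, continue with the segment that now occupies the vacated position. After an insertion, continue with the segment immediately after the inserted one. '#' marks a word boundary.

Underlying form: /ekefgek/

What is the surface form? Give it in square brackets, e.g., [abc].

[esevzek]

1 Regressive Voicing Assimilation: [ekefgek] → [ekevgek]
2 Final Devoicing: no change — [ekevgek]
3 Velar Fronting: [ekevgek] → [esevzek]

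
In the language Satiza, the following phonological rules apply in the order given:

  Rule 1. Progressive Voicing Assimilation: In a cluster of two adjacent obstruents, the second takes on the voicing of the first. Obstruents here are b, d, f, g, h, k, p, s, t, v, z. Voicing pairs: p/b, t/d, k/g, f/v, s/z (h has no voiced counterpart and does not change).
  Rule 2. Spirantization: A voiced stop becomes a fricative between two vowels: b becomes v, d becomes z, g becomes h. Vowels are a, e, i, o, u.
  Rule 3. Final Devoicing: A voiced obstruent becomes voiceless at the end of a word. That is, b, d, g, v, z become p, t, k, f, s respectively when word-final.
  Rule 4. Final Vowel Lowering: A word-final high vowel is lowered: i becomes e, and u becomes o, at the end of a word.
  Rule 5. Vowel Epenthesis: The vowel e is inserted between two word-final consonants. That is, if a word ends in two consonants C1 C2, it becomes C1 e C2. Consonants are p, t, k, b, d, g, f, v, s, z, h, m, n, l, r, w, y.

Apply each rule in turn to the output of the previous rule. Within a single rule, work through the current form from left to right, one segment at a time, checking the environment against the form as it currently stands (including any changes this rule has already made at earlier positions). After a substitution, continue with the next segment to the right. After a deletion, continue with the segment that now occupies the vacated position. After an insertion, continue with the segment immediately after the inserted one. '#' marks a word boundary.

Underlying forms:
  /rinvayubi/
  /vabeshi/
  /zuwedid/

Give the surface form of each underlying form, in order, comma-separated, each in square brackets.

/rinvayubi/:
  Rule 1 Progressive Voicing Assimilation: no change — [rinvayubi]
  Rule 2 Spirantization: [rinvayubi] → [rinvayuvi]
  Rule 3 Final Devoicing: no change — [rinvayuvi]
  Rule 4 Final Vowel Lowering: [rinvayuvi] → [rinvayuve]
  Rule 5 Vowel Epenthesis: no change — [rinvayuve]
/vabeshi/:
  Rule 1 Progressive Voicing Assimilation: no change — [vabeshi]
  Rule 2 Spirantization: [vabeshi] → [vaveshi]
  Rule 3 Final Devoicing: no change — [vaveshi]
  Rule 4 Final Vowel Lowering: [vaveshi] → [vaveshe]
  Rule 5 Vowel Epenthesis: no change — [vaveshe]
/zuwedid/:
  Rule 1 Progressive Voicing Assimilation: no change — [zuwedid]
  Rule 2 Spirantization: [zuwedid] → [zuwezid]
  Rule 3 Final Devoicing: [zuwezid] → [zuwezit]
  Rule 4 Final Vowel Lowering: no change — [zuwezit]
  Rule 5 Vowel Epenthesis: no change — [zuwezit]

[rinvayuve], [vaveshe], [zuwezit]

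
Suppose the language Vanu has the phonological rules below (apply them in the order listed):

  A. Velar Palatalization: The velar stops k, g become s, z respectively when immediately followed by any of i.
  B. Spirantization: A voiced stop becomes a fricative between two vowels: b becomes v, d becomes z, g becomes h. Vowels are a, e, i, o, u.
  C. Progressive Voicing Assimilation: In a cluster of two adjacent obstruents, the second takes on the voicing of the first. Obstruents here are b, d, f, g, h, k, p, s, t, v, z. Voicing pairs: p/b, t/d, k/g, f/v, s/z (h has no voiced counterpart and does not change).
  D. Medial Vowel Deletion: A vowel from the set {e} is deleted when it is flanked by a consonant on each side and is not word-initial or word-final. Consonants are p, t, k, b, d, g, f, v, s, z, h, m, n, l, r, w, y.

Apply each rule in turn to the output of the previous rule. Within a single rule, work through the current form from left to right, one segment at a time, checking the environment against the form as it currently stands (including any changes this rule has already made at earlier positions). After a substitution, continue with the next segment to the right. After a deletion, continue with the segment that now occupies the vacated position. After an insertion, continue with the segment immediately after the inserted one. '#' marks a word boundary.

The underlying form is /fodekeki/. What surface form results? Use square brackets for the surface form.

[fozksi]

A Velar Palatalization: [fodekeki] → [fodekesi]
B Spirantization: [fodekesi] → [fozekesi]
C Progressive Voicing Assimilation: no change — [fozekesi]
D Medial Vowel Deletion: [fozekesi] → [fozksi]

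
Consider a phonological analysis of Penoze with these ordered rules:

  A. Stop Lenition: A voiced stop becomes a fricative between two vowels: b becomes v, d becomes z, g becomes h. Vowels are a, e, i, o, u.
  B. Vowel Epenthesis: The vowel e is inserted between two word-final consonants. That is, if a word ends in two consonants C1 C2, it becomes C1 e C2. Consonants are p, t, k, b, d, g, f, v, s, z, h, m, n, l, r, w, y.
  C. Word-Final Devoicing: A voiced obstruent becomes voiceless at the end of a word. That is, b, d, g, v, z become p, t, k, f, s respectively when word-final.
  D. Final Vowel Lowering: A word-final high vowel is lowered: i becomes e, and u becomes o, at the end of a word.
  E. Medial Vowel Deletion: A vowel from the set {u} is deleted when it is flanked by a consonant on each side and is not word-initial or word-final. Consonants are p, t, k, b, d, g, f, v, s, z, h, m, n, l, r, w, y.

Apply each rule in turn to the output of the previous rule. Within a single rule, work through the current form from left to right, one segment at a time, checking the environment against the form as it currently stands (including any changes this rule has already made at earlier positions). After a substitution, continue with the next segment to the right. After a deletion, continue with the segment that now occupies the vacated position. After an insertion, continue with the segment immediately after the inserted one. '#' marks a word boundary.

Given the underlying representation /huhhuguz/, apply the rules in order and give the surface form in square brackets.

[hhhhs]

A Stop Lenition: [huhhuguz] → [huhhuhuz]
B Vowel Epenthesis: no change — [huhhuhuz]
C Word-Final Devoicing: [huhhuhuz] → [huhhuhus]
D Final Vowel Lowering: no change — [huhhuhus]
E Medial Vowel Deletion: [huhhuhus] → [hhhhs]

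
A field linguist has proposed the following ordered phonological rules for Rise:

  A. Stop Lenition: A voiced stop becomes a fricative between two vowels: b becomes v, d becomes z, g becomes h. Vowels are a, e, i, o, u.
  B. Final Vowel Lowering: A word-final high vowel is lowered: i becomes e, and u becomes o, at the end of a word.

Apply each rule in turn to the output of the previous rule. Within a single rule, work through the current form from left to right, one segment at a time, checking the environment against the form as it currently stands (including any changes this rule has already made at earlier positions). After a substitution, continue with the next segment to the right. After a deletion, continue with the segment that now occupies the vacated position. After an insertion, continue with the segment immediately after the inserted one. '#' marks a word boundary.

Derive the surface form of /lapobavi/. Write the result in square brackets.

[lapovave]

A Stop Lenition: [lapobavi] → [lapovavi]
B Final Vowel Lowering: [lapovavi] → [lapovave]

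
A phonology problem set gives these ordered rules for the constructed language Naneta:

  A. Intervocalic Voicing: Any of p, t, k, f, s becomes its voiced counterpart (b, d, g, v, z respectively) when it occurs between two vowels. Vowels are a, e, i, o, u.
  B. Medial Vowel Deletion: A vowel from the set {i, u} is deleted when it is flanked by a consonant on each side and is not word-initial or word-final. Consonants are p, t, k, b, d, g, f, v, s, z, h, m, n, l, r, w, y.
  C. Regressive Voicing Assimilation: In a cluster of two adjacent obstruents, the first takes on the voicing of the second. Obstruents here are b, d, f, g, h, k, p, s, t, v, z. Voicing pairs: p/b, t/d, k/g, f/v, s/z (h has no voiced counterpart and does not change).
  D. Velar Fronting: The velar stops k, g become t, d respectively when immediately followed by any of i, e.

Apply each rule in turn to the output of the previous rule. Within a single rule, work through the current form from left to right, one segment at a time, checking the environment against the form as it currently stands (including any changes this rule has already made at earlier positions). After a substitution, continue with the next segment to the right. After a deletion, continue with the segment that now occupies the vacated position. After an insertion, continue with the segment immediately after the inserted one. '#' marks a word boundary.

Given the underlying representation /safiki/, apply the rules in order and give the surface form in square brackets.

[savdi]

A Intervocalic Voicing: [safiki] → [savigi]
B Medial Vowel Deletion: [savigi] → [savgi]
C Regressive Voicing Assimilation: no change — [savgi]
D Velar Fronting: [savgi] → [savdi]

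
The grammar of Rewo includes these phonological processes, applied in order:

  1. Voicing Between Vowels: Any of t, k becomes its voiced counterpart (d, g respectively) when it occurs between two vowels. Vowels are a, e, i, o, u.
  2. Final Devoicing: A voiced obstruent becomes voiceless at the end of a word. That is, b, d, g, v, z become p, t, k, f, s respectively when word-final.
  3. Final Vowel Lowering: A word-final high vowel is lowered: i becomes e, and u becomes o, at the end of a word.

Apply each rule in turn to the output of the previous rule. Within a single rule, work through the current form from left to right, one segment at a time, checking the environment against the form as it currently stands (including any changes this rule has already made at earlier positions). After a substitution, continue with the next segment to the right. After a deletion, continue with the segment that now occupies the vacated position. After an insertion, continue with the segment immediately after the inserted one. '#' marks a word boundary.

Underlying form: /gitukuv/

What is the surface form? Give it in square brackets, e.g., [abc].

1 Voicing Between Vowels: [gitukuv] → [giduguv]
2 Final Devoicing: [giduguv] → [giduguf]
3 Final Vowel Lowering: no change — [giduguf]

[giduguf]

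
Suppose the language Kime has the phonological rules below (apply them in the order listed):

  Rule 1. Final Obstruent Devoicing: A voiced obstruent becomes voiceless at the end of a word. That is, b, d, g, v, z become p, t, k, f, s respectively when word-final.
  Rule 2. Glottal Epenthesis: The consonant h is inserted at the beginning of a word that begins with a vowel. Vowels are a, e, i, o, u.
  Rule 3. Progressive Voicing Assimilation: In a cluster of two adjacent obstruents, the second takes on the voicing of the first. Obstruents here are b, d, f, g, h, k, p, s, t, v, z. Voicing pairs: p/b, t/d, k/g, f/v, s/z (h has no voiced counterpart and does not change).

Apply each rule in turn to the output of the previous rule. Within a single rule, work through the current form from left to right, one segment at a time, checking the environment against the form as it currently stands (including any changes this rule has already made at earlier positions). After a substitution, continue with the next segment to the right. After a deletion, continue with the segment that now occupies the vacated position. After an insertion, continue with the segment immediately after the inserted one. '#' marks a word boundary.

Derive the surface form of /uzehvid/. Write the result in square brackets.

[huzehfit]

Rule 1 Final Obstruent Devoicing: [uzehvid] → [uzehvit]
Rule 2 Glottal Epenthesis: [uzehvit] → [huzehvit]
Rule 3 Progressive Voicing Assimilation: [huzehvit] → [huzehfit]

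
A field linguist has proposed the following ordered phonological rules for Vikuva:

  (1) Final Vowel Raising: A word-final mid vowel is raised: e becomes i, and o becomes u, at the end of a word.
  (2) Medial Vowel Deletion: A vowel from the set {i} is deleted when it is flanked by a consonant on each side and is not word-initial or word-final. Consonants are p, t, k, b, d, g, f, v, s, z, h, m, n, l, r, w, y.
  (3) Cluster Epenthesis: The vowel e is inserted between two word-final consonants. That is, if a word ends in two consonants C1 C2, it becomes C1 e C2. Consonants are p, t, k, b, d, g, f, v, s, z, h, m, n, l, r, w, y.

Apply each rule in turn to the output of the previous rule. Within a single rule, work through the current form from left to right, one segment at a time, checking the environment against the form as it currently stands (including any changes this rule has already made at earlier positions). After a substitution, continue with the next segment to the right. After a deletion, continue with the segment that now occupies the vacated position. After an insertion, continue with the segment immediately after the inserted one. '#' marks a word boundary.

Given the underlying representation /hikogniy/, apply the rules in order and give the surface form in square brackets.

(1) Final Vowel Raising: no change — [hikogniy]
(2) Medial Vowel Deletion: [hikogniy] → [hkogny]
(3) Cluster Epenthesis: [hkogny] → [hkogney]

[hkogney]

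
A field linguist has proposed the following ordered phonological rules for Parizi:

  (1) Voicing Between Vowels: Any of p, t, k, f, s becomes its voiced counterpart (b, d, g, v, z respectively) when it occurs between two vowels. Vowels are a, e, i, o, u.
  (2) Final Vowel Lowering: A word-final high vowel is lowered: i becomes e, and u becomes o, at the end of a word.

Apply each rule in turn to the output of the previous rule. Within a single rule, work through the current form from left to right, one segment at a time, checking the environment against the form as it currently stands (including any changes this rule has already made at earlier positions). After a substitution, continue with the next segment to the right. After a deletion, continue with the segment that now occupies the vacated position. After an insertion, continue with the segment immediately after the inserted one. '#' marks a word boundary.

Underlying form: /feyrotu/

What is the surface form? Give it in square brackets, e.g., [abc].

[feyrodo]

(1) Voicing Between Vowels: [feyrotu] → [feyrodu]
(2) Final Vowel Lowering: [feyrodu] → [feyrodo]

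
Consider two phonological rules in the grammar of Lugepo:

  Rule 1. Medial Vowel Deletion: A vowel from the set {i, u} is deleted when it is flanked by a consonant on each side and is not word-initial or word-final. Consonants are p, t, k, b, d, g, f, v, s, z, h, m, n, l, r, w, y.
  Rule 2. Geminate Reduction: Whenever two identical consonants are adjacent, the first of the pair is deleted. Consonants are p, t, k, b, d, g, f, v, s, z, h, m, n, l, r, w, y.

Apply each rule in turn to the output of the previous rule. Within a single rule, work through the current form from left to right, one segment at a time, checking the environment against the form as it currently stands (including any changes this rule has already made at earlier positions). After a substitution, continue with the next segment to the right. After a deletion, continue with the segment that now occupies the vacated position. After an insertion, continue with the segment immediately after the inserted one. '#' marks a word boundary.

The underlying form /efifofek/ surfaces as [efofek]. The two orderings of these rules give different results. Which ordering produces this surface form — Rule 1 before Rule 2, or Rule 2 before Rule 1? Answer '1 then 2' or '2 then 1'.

Order 1 then 2:
  1 Medial Vowel Deletion: [efifofek] → [effofek]
  2 Geminate Reduction: [effofek] → [efofek]
  result: [efofek]
Order 2 then 1:
  2 Geminate Reduction: no change — [efifofek]
  1 Medial Vowel Deletion: [efifofek] → [effofek]
  result: [effofek]

1 then 2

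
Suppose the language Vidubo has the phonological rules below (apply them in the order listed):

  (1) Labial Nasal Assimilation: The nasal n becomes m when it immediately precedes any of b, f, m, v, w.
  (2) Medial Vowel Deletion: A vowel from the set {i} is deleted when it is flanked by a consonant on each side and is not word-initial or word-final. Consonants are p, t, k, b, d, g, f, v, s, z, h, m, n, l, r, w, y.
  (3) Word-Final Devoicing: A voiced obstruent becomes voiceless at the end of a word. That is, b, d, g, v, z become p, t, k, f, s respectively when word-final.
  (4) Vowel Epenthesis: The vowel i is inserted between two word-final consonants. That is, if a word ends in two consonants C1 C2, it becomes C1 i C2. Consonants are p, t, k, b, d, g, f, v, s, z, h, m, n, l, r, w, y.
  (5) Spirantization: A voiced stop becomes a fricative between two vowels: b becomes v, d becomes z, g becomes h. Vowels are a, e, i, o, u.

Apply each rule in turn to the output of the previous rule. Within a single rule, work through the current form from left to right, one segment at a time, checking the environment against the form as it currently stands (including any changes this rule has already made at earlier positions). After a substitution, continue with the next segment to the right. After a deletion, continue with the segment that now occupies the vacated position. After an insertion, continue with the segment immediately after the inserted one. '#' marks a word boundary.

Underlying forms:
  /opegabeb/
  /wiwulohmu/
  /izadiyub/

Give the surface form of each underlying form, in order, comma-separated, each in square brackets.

/opegabeb/:
  (1) Labial Nasal Assimilation: no change — [opegabeb]
  (2) Medial Vowel Deletion: no change — [opegabeb]
  (3) Word-Final Devoicing: [opegabeb] → [opegabep]
  (4) Vowel Epenthesis: no change — [opegabep]
  (5) Spirantization: [opegabep] → [opehavep]
/wiwulohmu/:
  (1) Labial Nasal Assimilation: no change — [wiwulohmu]
  (2) Medial Vowel Deletion: [wiwulohmu] → [wwulohmu]
  (3) Word-Final Devoicing: no change — [wwulohmu]
  (4) Vowel Epenthesis: no change — [wwulohmu]
  (5) Spirantization: no change — [wwulohmu]
/izadiyub/:
  (1) Labial Nasal Assimilation: no change — [izadiyub]
  (2) Medial Vowel Deletion: [izadiyub] → [izadyub]
  (3) Word-Final Devoicing: [izadyub] → [izadyup]
  (4) Vowel Epenthesis: no change — [izadyup]
  (5) Spirantization: no change — [izadyup]

[opehavep], [wwulohmu], [izadyup]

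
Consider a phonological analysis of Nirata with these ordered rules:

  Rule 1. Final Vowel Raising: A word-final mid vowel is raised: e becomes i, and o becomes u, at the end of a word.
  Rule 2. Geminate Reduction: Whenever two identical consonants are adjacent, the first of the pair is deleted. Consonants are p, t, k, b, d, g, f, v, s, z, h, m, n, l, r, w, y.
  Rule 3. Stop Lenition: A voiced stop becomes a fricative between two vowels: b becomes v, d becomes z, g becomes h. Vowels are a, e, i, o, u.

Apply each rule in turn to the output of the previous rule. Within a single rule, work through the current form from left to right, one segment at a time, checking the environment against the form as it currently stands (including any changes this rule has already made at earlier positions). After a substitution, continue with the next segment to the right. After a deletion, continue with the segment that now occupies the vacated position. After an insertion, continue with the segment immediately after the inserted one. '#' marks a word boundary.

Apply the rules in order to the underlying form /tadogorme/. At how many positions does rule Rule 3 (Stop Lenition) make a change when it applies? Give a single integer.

Rule 1 Final Vowel Raising: [tadogorme] → [tadogormi]
Rule 2 Geminate Reduction: no change — [tadogormi]
Rule 3 Stop Lenition: [tadogormi] → [tazohormi]
Rule Rule 3 changed 2 position(s).

2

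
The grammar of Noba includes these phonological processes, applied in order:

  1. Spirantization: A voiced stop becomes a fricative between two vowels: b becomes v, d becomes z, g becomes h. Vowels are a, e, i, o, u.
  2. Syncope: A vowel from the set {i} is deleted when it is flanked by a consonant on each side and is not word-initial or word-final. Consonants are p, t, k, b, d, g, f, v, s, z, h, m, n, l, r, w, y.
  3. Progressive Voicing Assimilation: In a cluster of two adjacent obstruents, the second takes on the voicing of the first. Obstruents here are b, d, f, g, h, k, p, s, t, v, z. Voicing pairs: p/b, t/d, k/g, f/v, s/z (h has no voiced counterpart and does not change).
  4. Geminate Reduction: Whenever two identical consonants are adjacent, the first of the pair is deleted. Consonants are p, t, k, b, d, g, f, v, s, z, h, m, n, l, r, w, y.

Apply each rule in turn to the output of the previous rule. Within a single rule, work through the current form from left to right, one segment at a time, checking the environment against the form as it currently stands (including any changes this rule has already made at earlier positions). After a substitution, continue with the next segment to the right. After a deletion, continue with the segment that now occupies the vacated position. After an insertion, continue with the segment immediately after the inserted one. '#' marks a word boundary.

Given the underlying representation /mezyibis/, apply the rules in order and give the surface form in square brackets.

[mezyvz]

1 Spirantization: [mezyibis] → [mezyivis]
2 Syncope: [mezyivis] → [mezyvs]
3 Progressive Voicing Assimilation: [mezyvs] → [mezyvz]
4 Geminate Reduction: no change — [mezyvz]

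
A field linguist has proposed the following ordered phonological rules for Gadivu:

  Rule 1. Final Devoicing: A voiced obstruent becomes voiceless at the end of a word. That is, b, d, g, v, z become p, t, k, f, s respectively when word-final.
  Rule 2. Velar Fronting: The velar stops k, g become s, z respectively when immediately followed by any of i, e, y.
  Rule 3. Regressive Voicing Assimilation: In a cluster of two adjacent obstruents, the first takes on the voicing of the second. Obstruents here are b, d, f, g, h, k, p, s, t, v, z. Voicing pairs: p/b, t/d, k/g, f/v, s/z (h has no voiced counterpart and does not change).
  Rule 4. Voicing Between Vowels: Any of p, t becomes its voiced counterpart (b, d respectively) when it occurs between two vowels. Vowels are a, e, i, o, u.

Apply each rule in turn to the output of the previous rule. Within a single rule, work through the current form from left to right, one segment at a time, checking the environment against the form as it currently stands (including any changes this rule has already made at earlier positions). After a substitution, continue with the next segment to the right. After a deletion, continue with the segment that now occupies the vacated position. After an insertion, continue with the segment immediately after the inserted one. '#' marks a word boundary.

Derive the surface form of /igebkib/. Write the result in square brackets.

[izepsip]

Rule 1 Final Devoicing: [igebkib] → [igebkip]
Rule 2 Velar Fronting: [igebkip] → [izebsip]
Rule 3 Regressive Voicing Assimilation: [izebsip] → [izepsip]
Rule 4 Voicing Between Vowels: no change — [izepsip]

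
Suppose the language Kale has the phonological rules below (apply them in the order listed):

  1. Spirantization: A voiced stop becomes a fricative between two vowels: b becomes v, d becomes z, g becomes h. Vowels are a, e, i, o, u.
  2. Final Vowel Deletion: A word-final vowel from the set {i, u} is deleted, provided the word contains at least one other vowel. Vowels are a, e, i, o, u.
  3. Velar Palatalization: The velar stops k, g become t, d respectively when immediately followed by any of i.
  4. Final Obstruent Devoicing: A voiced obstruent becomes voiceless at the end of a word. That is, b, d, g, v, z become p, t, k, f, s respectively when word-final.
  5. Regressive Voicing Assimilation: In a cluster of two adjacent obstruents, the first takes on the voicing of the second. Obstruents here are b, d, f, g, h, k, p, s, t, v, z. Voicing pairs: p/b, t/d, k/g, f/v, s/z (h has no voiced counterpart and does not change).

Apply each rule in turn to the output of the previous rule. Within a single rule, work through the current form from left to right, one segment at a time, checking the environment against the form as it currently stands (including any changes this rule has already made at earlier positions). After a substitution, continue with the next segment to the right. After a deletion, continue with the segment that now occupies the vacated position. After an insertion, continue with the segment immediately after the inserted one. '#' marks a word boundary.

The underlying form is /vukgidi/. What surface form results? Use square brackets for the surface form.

1 Spirantization: [vukgidi] → [vukgizi]
2 Final Vowel Deletion: [vukgizi] → [vukgiz]
3 Velar Palatalization: [vukgiz] → [vukdiz]
4 Final Obstruent Devoicing: [vukdiz] → [vukdis]
5 Regressive Voicing Assimilation: [vukdis] → [vugdis]

[vugdis]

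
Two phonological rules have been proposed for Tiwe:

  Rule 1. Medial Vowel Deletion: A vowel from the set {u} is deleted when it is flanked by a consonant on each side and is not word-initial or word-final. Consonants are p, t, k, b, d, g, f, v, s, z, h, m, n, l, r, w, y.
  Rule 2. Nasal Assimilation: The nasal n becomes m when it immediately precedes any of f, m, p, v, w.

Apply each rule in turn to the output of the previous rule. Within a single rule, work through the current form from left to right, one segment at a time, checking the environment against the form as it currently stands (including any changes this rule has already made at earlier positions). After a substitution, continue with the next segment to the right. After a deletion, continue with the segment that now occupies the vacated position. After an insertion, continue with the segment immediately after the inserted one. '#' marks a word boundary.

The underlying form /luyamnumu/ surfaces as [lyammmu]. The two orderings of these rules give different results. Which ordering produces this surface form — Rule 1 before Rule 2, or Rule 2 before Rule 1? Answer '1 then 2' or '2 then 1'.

1 then 2

Order 1 then 2:
  1 Medial Vowel Deletion: [luyamnumu] → [lyamnmu]
  2 Nasal Assimilation: [lyamnmu] → [lyammmu]
  result: [lyammmu]
Order 2 then 1:
  2 Nasal Assimilation: no change — [luyamnumu]
  1 Medial Vowel Deletion: [luyamnumu] → [lyamnmu]
  result: [lyamnmu]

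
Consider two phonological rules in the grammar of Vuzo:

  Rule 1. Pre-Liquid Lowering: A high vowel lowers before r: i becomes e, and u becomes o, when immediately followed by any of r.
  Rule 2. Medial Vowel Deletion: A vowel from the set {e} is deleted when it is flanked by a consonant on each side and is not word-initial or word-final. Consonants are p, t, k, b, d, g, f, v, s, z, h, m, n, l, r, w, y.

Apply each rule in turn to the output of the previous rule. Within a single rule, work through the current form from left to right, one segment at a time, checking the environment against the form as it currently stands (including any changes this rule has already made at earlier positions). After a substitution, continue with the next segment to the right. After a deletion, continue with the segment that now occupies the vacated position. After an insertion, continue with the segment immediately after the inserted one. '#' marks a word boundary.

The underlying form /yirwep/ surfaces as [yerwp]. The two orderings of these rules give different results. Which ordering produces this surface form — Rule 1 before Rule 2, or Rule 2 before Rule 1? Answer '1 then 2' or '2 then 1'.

Order 1 then 2:
  1 Pre-Liquid Lowering: [yirwep] → [yerwep]
  2 Medial Vowel Deletion: [yerwep] → [yrwp]
  result: [yrwp]
Order 2 then 1:
  2 Medial Vowel Deletion: [yirwep] → [yirwp]
  1 Pre-Liquid Lowering: [yirwp] → [yerwp]
  result: [yerwp]

2 then 1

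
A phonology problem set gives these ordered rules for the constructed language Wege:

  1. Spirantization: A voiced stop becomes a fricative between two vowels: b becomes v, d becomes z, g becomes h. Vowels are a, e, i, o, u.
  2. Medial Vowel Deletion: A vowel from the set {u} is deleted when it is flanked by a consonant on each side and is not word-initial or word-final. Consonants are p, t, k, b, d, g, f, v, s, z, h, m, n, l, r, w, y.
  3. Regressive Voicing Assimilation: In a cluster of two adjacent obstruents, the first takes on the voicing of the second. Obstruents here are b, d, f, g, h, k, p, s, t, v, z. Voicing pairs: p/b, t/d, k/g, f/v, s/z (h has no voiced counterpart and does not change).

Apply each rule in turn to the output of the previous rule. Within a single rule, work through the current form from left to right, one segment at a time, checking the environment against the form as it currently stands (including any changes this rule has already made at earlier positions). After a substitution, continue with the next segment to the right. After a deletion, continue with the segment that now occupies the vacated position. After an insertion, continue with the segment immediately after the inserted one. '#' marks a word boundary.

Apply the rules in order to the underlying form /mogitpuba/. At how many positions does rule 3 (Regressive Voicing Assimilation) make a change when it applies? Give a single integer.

1 Spirantization: [mogitpuba] → [mohitpuva]
2 Medial Vowel Deletion: [mohitpuva] → [mohitpva]
3 Regressive Voicing Assimilation: [mohitpva] → [mohitbva]
Rule 3 changed 1 position(s).

1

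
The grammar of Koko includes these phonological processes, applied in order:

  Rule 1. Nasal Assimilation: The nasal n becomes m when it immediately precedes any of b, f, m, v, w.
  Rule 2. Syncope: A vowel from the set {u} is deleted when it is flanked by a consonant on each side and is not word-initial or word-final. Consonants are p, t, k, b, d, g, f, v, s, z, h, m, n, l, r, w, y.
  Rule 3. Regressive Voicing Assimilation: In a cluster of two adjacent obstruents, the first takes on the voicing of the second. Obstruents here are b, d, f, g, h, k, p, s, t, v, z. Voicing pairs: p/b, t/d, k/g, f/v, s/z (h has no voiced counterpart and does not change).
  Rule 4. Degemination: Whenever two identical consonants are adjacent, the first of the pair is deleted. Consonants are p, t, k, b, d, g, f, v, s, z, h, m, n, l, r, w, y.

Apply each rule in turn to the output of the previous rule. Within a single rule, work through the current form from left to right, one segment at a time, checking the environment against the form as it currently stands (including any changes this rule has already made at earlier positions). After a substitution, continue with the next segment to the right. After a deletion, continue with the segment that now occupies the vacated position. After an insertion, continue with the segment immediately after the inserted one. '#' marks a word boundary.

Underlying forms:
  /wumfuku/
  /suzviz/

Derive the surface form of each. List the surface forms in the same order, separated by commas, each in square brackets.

/wumfuku/:
  Rule 1 Nasal Assimilation: no change — [wumfuku]
  Rule 2 Syncope: [wumfuku] → [wmfku]
  Rule 3 Regressive Voicing Assimilation: no change — [wmfku]
  Rule 4 Degemination: no change — [wmfku]
/suzviz/:
  Rule 1 Nasal Assimilation: no change — [suzviz]
  Rule 2 Syncope: [suzviz] → [szviz]
  Rule 3 Regressive Voicing Assimilation: [szviz] → [zzviz]
  Rule 4 Degemination: [zzviz] → [zviz]

[wmfku], [zviz]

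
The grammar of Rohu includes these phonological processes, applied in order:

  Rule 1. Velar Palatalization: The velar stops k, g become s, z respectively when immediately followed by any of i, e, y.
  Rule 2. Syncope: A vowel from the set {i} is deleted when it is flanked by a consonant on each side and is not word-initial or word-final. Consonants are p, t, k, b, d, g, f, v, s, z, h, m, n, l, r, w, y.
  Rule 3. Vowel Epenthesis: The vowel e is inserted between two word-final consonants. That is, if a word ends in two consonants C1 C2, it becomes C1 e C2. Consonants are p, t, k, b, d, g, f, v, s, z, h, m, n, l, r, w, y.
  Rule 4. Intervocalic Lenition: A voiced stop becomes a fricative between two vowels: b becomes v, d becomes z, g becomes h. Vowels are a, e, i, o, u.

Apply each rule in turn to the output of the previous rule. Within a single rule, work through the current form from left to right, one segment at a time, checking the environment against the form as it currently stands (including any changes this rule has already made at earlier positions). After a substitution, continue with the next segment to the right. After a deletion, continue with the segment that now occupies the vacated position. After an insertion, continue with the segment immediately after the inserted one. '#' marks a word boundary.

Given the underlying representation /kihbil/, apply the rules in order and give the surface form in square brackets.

Rule 1 Velar Palatalization: [kihbil] → [sihbil]
Rule 2 Syncope: [sihbil] → [shbl]
Rule 3 Vowel Epenthesis: [shbl] → [shbel]
Rule 4 Intervocalic Lenition: no change — [shbel]

[shbel]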